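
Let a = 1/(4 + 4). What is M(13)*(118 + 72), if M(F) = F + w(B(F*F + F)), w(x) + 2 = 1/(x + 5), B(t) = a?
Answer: 87210/41 ≈ 2127.1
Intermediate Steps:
a = ⅛ (a = 1/8 = ⅛ ≈ 0.12500)
B(t) = ⅛
w(x) = -2 + 1/(5 + x) (w(x) = -2 + 1/(x + 5) = -2 + 1/(5 + x))
M(F) = -74/41 + F (M(F) = F + (-9 - 2*⅛)/(5 + ⅛) = F + (-9 - ¼)/(41/8) = F + (8/41)*(-37/4) = F - 74/41 = -74/41 + F)
M(13)*(118 + 72) = (-74/41 + 13)*(118 + 72) = (459/41)*190 = 87210/41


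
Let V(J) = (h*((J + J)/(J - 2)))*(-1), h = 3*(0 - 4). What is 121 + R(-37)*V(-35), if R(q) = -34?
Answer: -24083/37 ≈ -650.89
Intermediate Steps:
h = -12 (h = 3*(-4) = -12)
V(J) = 24*J/(-2 + J) (V(J) = -12*(J + J)/(J - 2)*(-1) = -12*2*J/(-2 + J)*(-1) = -24*J/(-2 + J)*(-1) = 24*J/(-2 + J))
121 + R(-37)*V(-35) = 121 - 816*(-35)/(-2 - 35) = 121 - 816*(-35)/(-37) = 121 - 816*(-35)*(-1)/37 = 121 - 34*840/37 = 121 - 28560/37 = -24083/37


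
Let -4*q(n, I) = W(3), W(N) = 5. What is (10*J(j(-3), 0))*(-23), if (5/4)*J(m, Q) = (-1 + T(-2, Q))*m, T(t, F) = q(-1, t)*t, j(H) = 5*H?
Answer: 4140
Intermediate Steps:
q(n, I) = -5/4 (q(n, I) = -1/4*5 = -5/4)
T(t, F) = -5*t/4
J(m, Q) = 6*m/5 (J(m, Q) = 4*((-1 - 5/4*(-2))*m)/5 = 4*((-1 + 5/2)*m)/5 = 4*(3*m/2)/5 = 6*m/5)
(10*J(j(-3), 0))*(-23) = (10*(6*(5*(-3))/5))*(-23) = (10*((6/5)*(-15)))*(-23) = (10*(-18))*(-23) = -180*(-23) = 4140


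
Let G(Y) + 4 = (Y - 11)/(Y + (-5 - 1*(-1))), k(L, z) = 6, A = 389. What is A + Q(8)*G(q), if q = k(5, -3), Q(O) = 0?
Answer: 389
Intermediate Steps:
q = 6
G(Y) = -4 + (-11 + Y)/(-4 + Y) (G(Y) = -4 + (Y - 11)/(Y + (-5 - 1*(-1))) = -4 + (-11 + Y)/(Y + (-5 + 1)) = -4 + (-11 + Y)/(Y - 4) = -4 + (-11 + Y)/(-4 + Y))
A + Q(8)*G(q) = 389 + 0*((5 - 3*6)/(-4 + 6)) = 389 + 0*((5 - 18)/2) = 389 + 0*((½)*(-13)) = 389 + 0*(-13/2) = 389 + 0 = 389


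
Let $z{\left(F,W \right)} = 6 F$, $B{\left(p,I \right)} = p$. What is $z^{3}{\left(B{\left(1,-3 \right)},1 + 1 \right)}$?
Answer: $216$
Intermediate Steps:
$z^{3}{\left(B{\left(1,-3 \right)},1 + 1 \right)} = \left(6 \cdot 1\right)^{3} = 6^{3} = 216$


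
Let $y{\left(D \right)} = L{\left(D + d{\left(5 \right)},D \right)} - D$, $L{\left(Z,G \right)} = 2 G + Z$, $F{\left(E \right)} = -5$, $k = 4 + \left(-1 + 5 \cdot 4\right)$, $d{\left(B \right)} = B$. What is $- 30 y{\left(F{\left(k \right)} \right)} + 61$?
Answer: $211$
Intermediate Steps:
$k = 23$ ($k = 4 + \left(-1 + 20\right) = 4 + 19 = 23$)
$L{\left(Z,G \right)} = Z + 2 G$
$y{\left(D \right)} = 5 + 2 D$ ($y{\left(D \right)} = \left(\left(D + 5\right) + 2 D\right) - D = \left(\left(5 + D\right) + 2 D\right) - D = \left(5 + 3 D\right) - D = 5 + 2 D$)
$- 30 y{\left(F{\left(k \right)} \right)} + 61 = - 30 \left(5 + 2 \left(-5\right)\right) + 61 = - 30 \left(5 - 10\right) + 61 = \left(-30\right) \left(-5\right) + 61 = 150 + 61 = 211$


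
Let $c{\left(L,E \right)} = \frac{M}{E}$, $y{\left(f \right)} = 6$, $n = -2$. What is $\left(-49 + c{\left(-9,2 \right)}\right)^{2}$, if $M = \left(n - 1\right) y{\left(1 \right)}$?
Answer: $3364$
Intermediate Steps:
$M = -18$ ($M = \left(-2 - 1\right) 6 = \left(-3\right) 6 = -18$)
$c{\left(L,E \right)} = - \frac{18}{E}$
$\left(-49 + c{\left(-9,2 \right)}\right)^{2} = \left(-49 - \frac{18}{2}\right)^{2} = \left(-49 - 9\right)^{2} = \left(-58\right)^{2} = 3364$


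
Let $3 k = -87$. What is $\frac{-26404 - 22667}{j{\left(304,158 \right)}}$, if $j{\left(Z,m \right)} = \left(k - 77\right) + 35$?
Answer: $\frac{49071}{71} \approx 691.14$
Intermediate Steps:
$k = -29$ ($k = \frac{1}{3} \left(-87\right) = -29$)
$j{\left(Z,m \right)} = -71$ ($j{\left(Z,m \right)} = \left(-29 - 77\right) + 35 = -106 + 35 = -71$)
$\frac{-26404 - 22667}{j{\left(304,158 \right)}} = \frac{-26404 - 22667}{-71} = \left(-49071\right) \left(- \frac{1}{71}\right) = \frac{49071}{71}$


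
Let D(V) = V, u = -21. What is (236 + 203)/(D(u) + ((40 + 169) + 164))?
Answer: 439/352 ≈ 1.2472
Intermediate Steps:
(236 + 203)/(D(u) + ((40 + 169) + 164)) = (236 + 203)/(-21 + ((40 + 169) + 164)) = 439/(-21 + (209 + 164)) = 439/(-21 + 373) = 439/352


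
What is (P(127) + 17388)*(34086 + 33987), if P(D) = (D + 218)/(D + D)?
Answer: 300671429481/254 ≈ 1.1837e+9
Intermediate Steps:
P(D) = (218 + D)/(2*D) (P(D) = (218 + D)/((2*D)) = (218 + D)*(1/(2*D)) = (218 + D)/(2*D))
(P(127) + 17388)*(34086 + 33987) = ((1/2)*(218 + 127)/127 + 17388)*(34086 + 33987) = ((1/2)*(1/127)*345 + 17388)*68073 = (345/254 + 17388)*68073 = (4416897/254)*68073 = 300671429481/254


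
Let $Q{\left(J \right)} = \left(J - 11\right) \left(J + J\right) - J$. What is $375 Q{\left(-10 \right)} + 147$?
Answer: $161397$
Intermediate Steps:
$Q{\left(J \right)} = - J + 2 J \left(-11 + J\right)$ ($Q{\left(J \right)} = \left(-11 + J\right) 2 J - J = 2 J \left(-11 + J\right) - J = - J + 2 J \left(-11 + J\right)$)
$375 Q{\left(-10 \right)} + 147 = 375 \left(- 10 \left(-23 + 2 \left(-10\right)\right)\right) + 147 = 375 \left(- 10 \left(-23 - 20\right)\right) + 147 = 375 \left(\left(-10\right) \left(-43\right)\right) + 147 = 375 \cdot 430 + 147 = 161250 + 147 = 161397$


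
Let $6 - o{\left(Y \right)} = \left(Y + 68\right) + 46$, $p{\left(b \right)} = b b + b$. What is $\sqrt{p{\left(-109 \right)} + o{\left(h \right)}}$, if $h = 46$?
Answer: $\sqrt{11618} \approx 107.79$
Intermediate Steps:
$p{\left(b \right)} = b + b^{2}$ ($p{\left(b \right)} = b^{2} + b = b + b^{2}$)
$o{\left(Y \right)} = -108 - Y$ ($o{\left(Y \right)} = 6 - \left(\left(Y + 68\right) + 46\right) = 6 - \left(\left(68 + Y\right) + 46\right) = 6 - \left(114 + Y\right) = -108 - Y$)
$\sqrt{p{\left(-109 \right)} + o{\left(h \right)}} = \sqrt{- 109 \left(1 - 109\right) - 154} = \sqrt{\left(-109\right) \left(-108\right) - 154} = \sqrt{11772 - 154} = \sqrt{11618}$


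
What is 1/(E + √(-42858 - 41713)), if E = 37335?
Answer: 37335/1393986796 - I*√84571/1393986796 ≈ 2.6783e-5 - 2.0862e-7*I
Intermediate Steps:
1/(E + √(-42858 - 41713)) = 1/(37335 + √(-42858 - 41713)) = 1/(37335 + √(-84571)) = 1/(37335 + I*√84571)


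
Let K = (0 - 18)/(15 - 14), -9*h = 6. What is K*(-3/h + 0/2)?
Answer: -81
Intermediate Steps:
h = -2/3 (h = -1/9*6 = -2/3 ≈ -0.66667)
K = -18 (K = -18/1 = -18*1 = -18)
K*(-3/h + 0/2) = -18*(-3/(-2/3) + 0/2) = -18*(-3*(-3/2) + 0*(1/2)) = -18*(9/2 + 0) = -18*9/2 = -81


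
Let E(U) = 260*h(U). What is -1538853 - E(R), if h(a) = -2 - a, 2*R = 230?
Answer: -1508433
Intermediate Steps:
R = 115 (R = (1/2)*230 = 115)
E(U) = -520 - 260*U (E(U) = 260*(-2 - U) = -520 - 260*U)
-1538853 - E(R) = -1538853 - (-520 - 260*115) = -1538853 - (-520 - 29900) = -1538853 - 1*(-30420) = -1538853 + 30420 = -1508433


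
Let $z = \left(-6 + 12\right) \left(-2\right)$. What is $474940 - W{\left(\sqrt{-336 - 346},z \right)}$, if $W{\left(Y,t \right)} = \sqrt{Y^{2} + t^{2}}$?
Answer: $474940 - i \sqrt{538} \approx 4.7494 \cdot 10^{5} - 23.195 i$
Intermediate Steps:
$z = -12$ ($z = 6 \left(-2\right) = -12$)
$474940 - W{\left(\sqrt{-336 - 346},z \right)} = 474940 - \sqrt{\left(\sqrt{-336 - 346}\right)^{2} + \left(-12\right)^{2}} = 474940 - \sqrt{\left(\sqrt{-682}\right)^{2} + 144} = 474940 - \sqrt{\left(i \sqrt{682}\right)^{2} + 144} = 474940 - \sqrt{-682 + 144} = 474940 - \sqrt{-538} = 474940 - i \sqrt{538}$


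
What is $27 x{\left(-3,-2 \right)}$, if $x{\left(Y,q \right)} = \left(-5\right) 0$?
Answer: $0$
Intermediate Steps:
$x{\left(Y,q \right)} = 0$
$27 x{\left(-3,-2 \right)} = 27 \cdot 0 = 0$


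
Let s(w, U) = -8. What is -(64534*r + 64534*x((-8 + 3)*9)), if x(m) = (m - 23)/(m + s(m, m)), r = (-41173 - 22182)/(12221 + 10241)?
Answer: 59061484533/595243 ≈ 99223.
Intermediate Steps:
r = -63355/22462 ≈ -2.8205
x(m) = (-23 + m)/(-8 + m) (x(m) = (m - 23)/(m - 8) = (-23 + m)/(-8 + m))
-(64534*r + 64534*x((-8 + 3)*9)) = -(-2044275785/11231 + 64534*(-23 + (-8 + 3)*9)/(-8 + (-8 + 3)*9)) = -(-2044275785/11231 + 64534*(-23 - 5*9)/(-8 - 5*9)) = -(-2044275785/11231 + 64534*(-23 - 45)/(-8 - 45)) = -64534/(1/(-68/(-53) - 63355/22462)) = -64534/(1/(-1/53*(-68) - 63355/22462)) = -64534/(1/(68/53 - 63355/22462)) = -64534/(1/(-1830399/1190486)) = -64534/(-1190486/1830399) = -64534*(-1830399/1190486) = 59061484533/595243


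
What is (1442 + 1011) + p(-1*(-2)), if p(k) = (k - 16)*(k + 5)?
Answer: 2355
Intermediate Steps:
p(k) = (-16 + k)*(5 + k)
(1442 + 1011) + p(-1*(-2)) = (1442 + 1011) + (-80 + (-1*(-2))**2 - (-11)*(-2)) = 2453 + (-80 + 2**2 - 11*2) = 2453 + (-80 + 4 - 22) = 2453 - 98 = 2355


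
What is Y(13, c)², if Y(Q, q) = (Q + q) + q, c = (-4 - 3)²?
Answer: 12321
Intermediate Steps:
c = 49 (c = (-7)² = 49)
Y(Q, q) = Q + 2*q
Y(13, c)² = (13 + 2*49)² = (13 + 98)² = 111² = 12321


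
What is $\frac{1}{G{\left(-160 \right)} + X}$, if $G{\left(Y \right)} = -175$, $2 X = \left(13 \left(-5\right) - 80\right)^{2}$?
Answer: $\frac{2}{20675} \approx 9.6735 \cdot 10^{-5}$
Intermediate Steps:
$X = \frac{21025}{2}$ ($X = \frac{\left(13 \left(-5\right) - 80\right)^{2}}{2} = \frac{\left(-65 - 80\right)^{2}}{2} = \frac{\left(-145\right)^{2}}{2} = \frac{1}{2} \cdot 21025 = \frac{21025}{2} \approx 10513.0$)
$\frac{1}{G{\left(-160 \right)} + X} = \frac{1}{-175 + \frac{21025}{2}} = \frac{1}{\frac{20675}{2}} = \frac{2}{20675}$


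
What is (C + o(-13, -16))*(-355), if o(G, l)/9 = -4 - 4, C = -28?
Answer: 35500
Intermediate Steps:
o(G, l) = -72 (o(G, l) = 9*(-4 - 4) = 9*(-8) = -72)
(C + o(-13, -16))*(-355) = (-28 - 72)*(-355) = -100*(-355) = 35500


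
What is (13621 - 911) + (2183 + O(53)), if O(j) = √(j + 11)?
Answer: 14901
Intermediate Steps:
O(j) = √(11 + j)
(13621 - 911) + (2183 + O(53)) = (13621 - 911) + (2183 + √(11 + 53)) = 12710 + (2183 + √64) = 12710 + (2183 + 8) = 12710 + 2191 = 14901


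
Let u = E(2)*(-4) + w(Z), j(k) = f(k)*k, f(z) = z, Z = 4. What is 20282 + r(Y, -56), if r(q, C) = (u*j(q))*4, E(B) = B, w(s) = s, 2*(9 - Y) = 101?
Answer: -7274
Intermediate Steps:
Y = -83/2 (Y = 9 - ½*101 = 9 - 101/2 = -83/2 ≈ -41.500)
j(k) = k² (j(k) = k*k = k²)
u = -4 (u = 2*(-4) + 4 = -8 + 4 = -4)
r(q, C) = -16*q² (r(q, C) = -4*q²*4 = -16*q²)
20282 + r(Y, -56) = 20282 - 16*(-83/2)² = 20282 - 16*6889/4 = 20282 - 27556 = -7274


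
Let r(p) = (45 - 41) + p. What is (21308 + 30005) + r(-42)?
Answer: 51275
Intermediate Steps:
r(p) = 4 + p
(21308 + 30005) + r(-42) = (21308 + 30005) + (4 - 42) = 51313 - 38 = 51275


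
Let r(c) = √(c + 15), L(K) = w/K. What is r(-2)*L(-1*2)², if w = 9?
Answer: 81*√13/4 ≈ 73.012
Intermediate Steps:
L(K) = 9/K
r(c) = √(15 + c)
r(-2)*L(-1*2)² = √(15 - 2)*(9/((-1*2)))² = √13*(9/(-2))² = √13*(9*(-½))² = √13*(-9/2)² = √13*(81/4) = 81*√13/4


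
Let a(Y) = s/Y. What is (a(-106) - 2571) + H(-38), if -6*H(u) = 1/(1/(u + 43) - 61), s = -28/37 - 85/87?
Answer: -88895140669/34576352 ≈ -2571.0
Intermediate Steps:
s = -5581/3219 (s = -28*1/37 - 85*1/87 = -28/37 - 85/87 = -5581/3219 ≈ -1.7338)
a(Y) = -5581/(3219*Y)
H(u) = -1/(6*(-61 + 1/(43 + u))) (H(u) = -1/(6*(1/(u + 43) - 61)) = -1/(6*(1/(43 + u) - 61)) = -1/(6*(-61 + 1/(43 + u))))
(a(-106) - 2571) + H(-38) = (-5581/3219/(-106) - 2571) + (43 - 38)/(6*(2622 + 61*(-38))) = (-5581/3219*(-1/106) - 2571) + (⅙)*5/(2622 - 2318) = (5581/341214 - 2571) + (⅙)*5/304 = -877255613/341214 + (⅙)*(1/304)*5 = -877255613/341214 + 5/1824 = -88895140669/34576352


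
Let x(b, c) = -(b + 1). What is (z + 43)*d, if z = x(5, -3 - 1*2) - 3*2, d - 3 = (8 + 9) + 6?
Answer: 806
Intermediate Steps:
x(b, c) = -1 - b (x(b, c) = -(1 + b) = -1 - b)
d = 26 (d = 3 + ((8 + 9) + 6) = 3 + (17 + 6) = 3 + 23 = 26)
z = -12 (z = (-1 - 1*5) - 3*2 = (-1 - 5) - 6 = -6 - 6 = -12)
(z + 43)*d = (-12 + 43)*26 = 31*26 = 806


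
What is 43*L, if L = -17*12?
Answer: -8772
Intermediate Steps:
L = -204
43*L = 43*(-204) = -8772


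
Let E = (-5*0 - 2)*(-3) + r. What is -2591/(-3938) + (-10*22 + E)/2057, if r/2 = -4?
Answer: 405041/736406 ≈ 0.55002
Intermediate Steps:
r = -8 (r = 2*(-4) = -8)
E = -2 (E = (-5*0 - 2)*(-3) - 8 = (0 - 2)*(-3) - 8 = -2*(-3) - 8 = 6 - 8 = -2)
-2591/(-3938) + (-10*22 + E)/2057 = -2591/(-3938) + (-10*22 - 2)/2057 = -2591*(-1/3938) + (-220 - 2)*(1/2057) = 2591/3938 - 222*1/2057 = 2591/3938 - 222/2057 = 405041/736406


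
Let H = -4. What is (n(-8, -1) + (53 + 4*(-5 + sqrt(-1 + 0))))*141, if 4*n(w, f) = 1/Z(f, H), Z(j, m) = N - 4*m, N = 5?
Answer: 130331/28 + 564*I ≈ 4654.7 + 564.0*I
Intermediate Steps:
Z(j, m) = 5 - 4*m
n(w, f) = 1/84 (n(w, f) = 1/(4*(5 - 4*(-4))) = 1/(4*(5 + 16)) = (1/4)/21 = (1/4)*(1/21) = 1/84)
(n(-8, -1) + (53 + 4*(-5 + sqrt(-1 + 0))))*141 = (1/84 + (53 + 4*(-5 + sqrt(-1 + 0))))*141 = (1/84 + (53 + 4*(-5 + sqrt(-1))))*141 = (1/84 + (53 + 4*(-5 + I)))*141 = (1/84 + (53 + (-20 + 4*I)))*141 = (1/84 + (33 + 4*I))*141 = (2773/84 + 4*I)*141 = 130331/28 + 564*I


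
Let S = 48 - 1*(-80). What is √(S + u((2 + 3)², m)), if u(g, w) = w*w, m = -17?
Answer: √417 ≈ 20.421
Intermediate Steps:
S = 128 (S = 48 + 80 = 128)
u(g, w) = w²
√(S + u((2 + 3)², m)) = √(128 + (-17)²) = √(128 + 289) = √417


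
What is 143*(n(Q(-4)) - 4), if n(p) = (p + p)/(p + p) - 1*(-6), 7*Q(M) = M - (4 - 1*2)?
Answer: 429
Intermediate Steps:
Q(M) = -2/7 + M/7 (Q(M) = (M - (4 - 1*2))/7 = (M - (4 - 2))/7 = (M - 1*2)/7 = (M - 2)/7 = (-2 + M)/7 = -2/7 + M/7)
n(p) = 7 (n(p) = (2*p)/((2*p)) + 6 = (2*p)*(1/(2*p)) + 6 = 1 + 6 = 7)
143*(n(Q(-4)) - 4) = 143*(7 - 4) = 143*3 = 429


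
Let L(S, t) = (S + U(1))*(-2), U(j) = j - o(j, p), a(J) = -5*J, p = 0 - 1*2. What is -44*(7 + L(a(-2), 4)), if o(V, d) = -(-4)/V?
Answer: 308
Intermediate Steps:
p = -2 (p = 0 - 2 = -2)
o(V, d) = 4/V
U(j) = j - 4/j
L(S, t) = 6 - 2*S (L(S, t) = (S + (1 - 4/1))*(-2) = (S + (1 - 4*1))*(-2) = (S + (1 - 4))*(-2) = (S - 3)*(-2) = (-3 + S)*(-2) = 6 - 2*S)
-44*(7 + L(a(-2), 4)) = -44*(7 + (6 - (-10)*(-2))) = -44*(7 + (6 - 2*10)) = -44*(7 + (6 - 20)) = -44*(7 - 14) = -44*(-7) = 308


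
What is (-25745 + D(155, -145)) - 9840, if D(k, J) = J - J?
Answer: -35585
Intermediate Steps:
D(k, J) = 0
(-25745 + D(155, -145)) - 9840 = (-25745 + 0) - 9840 = -25745 - 9840 = -35585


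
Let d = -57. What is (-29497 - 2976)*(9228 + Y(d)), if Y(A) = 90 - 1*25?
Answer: -301771589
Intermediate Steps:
Y(A) = 65 (Y(A) = 90 - 25 = 65)
(-29497 - 2976)*(9228 + Y(d)) = (-29497 - 2976)*(9228 + 65) = -32473*9293 = -301771589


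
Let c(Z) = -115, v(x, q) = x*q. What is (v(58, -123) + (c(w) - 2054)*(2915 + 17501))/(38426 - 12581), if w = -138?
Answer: -14763146/8615 ≈ -1713.7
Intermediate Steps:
v(x, q) = q*x
(v(58, -123) + (c(w) - 2054)*(2915 + 17501))/(38426 - 12581) = (-123*58 + (-115 - 2054)*(2915 + 17501))/(38426 - 12581) = (-7134 - 2169*20416)/25845 = (-7134 - 44282304)*(1/25845) = -44289438*1/25845 = -14763146/8615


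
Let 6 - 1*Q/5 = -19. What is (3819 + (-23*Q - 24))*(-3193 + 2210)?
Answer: -904360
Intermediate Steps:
Q = 125 (Q = 30 - 5*(-19) = 30 + 95 = 125)
(3819 + (-23*Q - 24))*(-3193 + 2210) = (3819 + (-23*125 - 24))*(-3193 + 2210) = (3819 + (-2875 - 24))*(-983) = (3819 - 2899)*(-983) = 920*(-983) = -904360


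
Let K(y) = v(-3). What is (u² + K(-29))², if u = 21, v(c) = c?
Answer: 191844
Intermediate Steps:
K(y) = -3
(u² + K(-29))² = (21² - 3)² = (441 - 3)² = 438² = 191844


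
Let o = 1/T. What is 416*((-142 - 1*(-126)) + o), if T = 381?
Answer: -2535520/381 ≈ -6654.9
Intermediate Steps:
o = 1/381 ≈ 0.0026247
416*((-142 - 1*(-126)) + o) = 416*((-142 - 1*(-126)) + 1/381) = 416*((-142 + 126) + 1/381) = 416*(-16 + 1/381) = 416*(-6095/381) = -2535520/381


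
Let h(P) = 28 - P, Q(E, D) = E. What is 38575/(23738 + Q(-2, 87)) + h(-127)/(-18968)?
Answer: 11375180/7034757 ≈ 1.6170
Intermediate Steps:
38575/(23738 + Q(-2, 87)) + h(-127)/(-18968) = 38575/(23738 - 2) + (28 - 1*(-127))/(-18968) = 38575/23736 + (28 + 127)*(-1/18968) = 38575*(1/23736) + 155*(-1/18968) = 38575/23736 - 155/18968 = 11375180/7034757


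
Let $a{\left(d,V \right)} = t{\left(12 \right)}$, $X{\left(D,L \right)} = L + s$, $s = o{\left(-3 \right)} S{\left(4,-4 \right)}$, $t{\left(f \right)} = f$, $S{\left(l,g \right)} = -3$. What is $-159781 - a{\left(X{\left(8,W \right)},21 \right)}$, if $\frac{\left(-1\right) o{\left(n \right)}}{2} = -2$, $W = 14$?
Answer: $-159793$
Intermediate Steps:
$o{\left(n \right)} = 4$ ($o{\left(n \right)} = \left(-2\right) \left(-2\right) = 4$)
$s = -12$ ($s = 4 \left(-3\right) = -12$)
$X{\left(D,L \right)} = -12 + L$ ($X{\left(D,L \right)} = L - 12 = -12 + L$)
$a{\left(d,V \right)} = 12$
$-159781 - a{\left(X{\left(8,W \right)},21 \right)} = -159781 - 12 = -159793$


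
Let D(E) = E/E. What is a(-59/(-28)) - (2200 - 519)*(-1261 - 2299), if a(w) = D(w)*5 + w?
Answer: 167562279/28 ≈ 5.9844e+6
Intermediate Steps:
D(E) = 1
a(w) = 5 + w (a(w) = 1*5 + w = 5 + w)
a(-59/(-28)) - (2200 - 519)*(-1261 - 2299) = (5 - 59/(-28)) - (2200 - 519)*(-1261 - 2299) = (5 - 59*(-1/28)) - 1681*(-3560) = (5 + 59/28) - 1*(-5984360) = 199/28 + 5984360 = 167562279/28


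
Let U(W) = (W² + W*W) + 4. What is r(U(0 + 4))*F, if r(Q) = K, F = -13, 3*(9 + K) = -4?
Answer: 403/3 ≈ 134.33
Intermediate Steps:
K = -31/3 (K = -9 + (⅓)*(-4) = -9 - 4/3 = -31/3 ≈ -10.333)
U(W) = 4 + 2*W² (U(W) = (W² + W²) + 4 = 2*W² + 4 = 4 + 2*W²)
r(Q) = -31/3
r(U(0 + 4))*F = -31/3*(-13) = 403/3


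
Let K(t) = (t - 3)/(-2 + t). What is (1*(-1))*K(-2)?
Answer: -5/4 ≈ -1.2500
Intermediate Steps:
K(t) = (-3 + t)/(-2 + t)
(1*(-1))*K(-2) = (1*(-1))*((-3 - 2)/(-2 - 2)) = -(-5)/(-4) = -(-1)*(-5)/4 = -1*5/4 = -5/4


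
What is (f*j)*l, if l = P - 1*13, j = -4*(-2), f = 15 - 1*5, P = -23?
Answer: -2880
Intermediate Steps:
f = 10 (f = 15 - 5 = 10)
j = 8
l = -36 (l = -23 - 1*13 = -23 - 13 = -36)
(f*j)*l = (10*8)*(-36) = 80*(-36) = -2880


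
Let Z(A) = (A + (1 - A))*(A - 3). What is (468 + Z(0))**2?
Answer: 216225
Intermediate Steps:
Z(A) = -3 + A (Z(A) = 1*(-3 + A) = -3 + A)
(468 + Z(0))**2 = (468 + (-3 + 0))**2 = (468 - 3)**2 = 465**2 = 216225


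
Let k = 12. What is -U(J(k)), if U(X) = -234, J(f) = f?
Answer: 234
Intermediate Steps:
-U(J(k)) = -1*(-234) = 234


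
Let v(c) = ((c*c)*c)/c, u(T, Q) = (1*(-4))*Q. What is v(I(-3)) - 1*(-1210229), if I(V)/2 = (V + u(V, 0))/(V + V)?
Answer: 1210230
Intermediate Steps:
u(T, Q) = -4*Q
I(V) = 1 (I(V) = 2*((V - 4*0)/(V + V)) = 2*((V + 0)/((2*V))) = 2*(V*(1/(2*V))) = 2*(1/2) = 1)
v(c) = c**2 (v(c) = (c**2*c)/c = c**3/c = c**2)
v(I(-3)) - 1*(-1210229) = 1**2 - 1*(-1210229) = 1 + 1210229 = 1210230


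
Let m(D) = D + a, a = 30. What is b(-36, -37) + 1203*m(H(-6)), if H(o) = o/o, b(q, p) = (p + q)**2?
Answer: 42622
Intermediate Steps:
H(o) = 1
m(D) = 30 + D (m(D) = D + 30 = 30 + D)
b(-36, -37) + 1203*m(H(-6)) = (-37 - 36)**2 + 1203*(30 + 1) = (-73)**2 + 1203*31 = 5329 + 37293 = 42622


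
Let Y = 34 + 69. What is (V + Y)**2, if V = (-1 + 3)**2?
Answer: 11449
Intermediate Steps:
V = 4 (V = 2**2 = 4)
Y = 103
(V + Y)**2 = (4 + 103)**2 = 107**2 = 11449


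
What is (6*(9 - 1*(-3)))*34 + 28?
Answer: 2476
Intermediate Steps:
(6*(9 - 1*(-3)))*34 + 28 = (6*(9 + 3))*34 + 28 = (6*12)*34 + 28 = 72*34 + 28 = 2448 + 28 = 2476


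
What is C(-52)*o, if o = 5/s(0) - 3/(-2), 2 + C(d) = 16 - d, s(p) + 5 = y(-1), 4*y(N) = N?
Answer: 253/7 ≈ 36.143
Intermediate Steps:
y(N) = N/4
s(p) = -21/4 (s(p) = -5 + (¼)*(-1) = -5 - ¼ = -21/4)
C(d) = 14 - d (C(d) = -2 + (16 - d) = 14 - d)
o = 23/42 (o = 5/(-21/4) - 3/(-2) = 5*(-4/21) - 3*(-½) = -20/21 + 3/2 = 23/42 ≈ 0.54762)
C(-52)*o = (14 - 1*(-52))*(23/42) = (14 + 52)*(23/42) = 66*(23/42) = 253/7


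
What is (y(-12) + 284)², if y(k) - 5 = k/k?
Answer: 84100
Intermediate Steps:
y(k) = 6 (y(k) = 5 + k/k = 5 + 1 = 6)
(y(-12) + 284)² = (6 + 284)² = 290² = 84100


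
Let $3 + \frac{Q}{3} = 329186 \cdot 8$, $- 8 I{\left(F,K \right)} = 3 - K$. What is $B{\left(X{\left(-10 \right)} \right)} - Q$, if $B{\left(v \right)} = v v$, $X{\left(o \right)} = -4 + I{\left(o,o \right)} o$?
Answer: $- \frac{126404879}{16} \approx -7.9003 \cdot 10^{6}$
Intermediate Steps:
$I{\left(F,K \right)} = - \frac{3}{8} + \frac{K}{8}$ ($I{\left(F,K \right)} = - \frac{3 - K}{8} = - \frac{3}{8} + \frac{K}{8}$)
$X{\left(o \right)} = -4 + o \left(- \frac{3}{8} + \frac{o}{8}\right)$ ($X{\left(o \right)} = -4 + \left(- \frac{3}{8} + \frac{o}{8}\right) o = -4 + o \left(- \frac{3}{8} + \frac{o}{8}\right)$)
$B{\left(v \right)} = v^{2}$
$Q = 7900455$ ($Q = -9 + 3 \cdot 329186 \cdot 8 = -9 + 3 \cdot 2633488 = -9 + 7900464 = 7900455$)
$B{\left(X{\left(-10 \right)} \right)} - Q = \left(-4 + \frac{1}{8} \left(-10\right) \left(-3 - 10\right)\right)^{2} - 7900455 = \left(-4 + \frac{1}{8} \left(-10\right) \left(-13\right)\right)^{2} - 7900455 = \left(-4 + \frac{65}{4}\right)^{2} - 7900455 = \left(\frac{49}{4}\right)^{2} - 7900455 = \frac{2401}{16} - 7900455 = - \frac{126404879}{16}$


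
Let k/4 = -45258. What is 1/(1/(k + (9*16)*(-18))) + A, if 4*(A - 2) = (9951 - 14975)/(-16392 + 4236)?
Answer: -558026944/3039 ≈ -1.8362e+5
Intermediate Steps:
k = -181032 (k = 4*(-45258) = -181032)
A = 6392/3039 (A = 2 + ((9951 - 14975)/(-16392 + 4236))/4 = 2 + (-5024/(-12156))/4 = 2 + (-5024*(-1/12156))/4 = 2 + (¼)*(1256/3039) = 2 + 314/3039 = 6392/3039 ≈ 2.1033)
1/(1/(k + (9*16)*(-18))) + A = 1/(1/(-181032 + (9*16)*(-18))) + 6392/3039 = 1/(1/(-181032 + 144*(-18))) + 6392/3039 = 1/(1/(-181032 - 2592)) + 6392/3039 = 1/(1/(-183624)) + 6392/3039 = 1/(-1/183624) + 6392/3039 = -183624 + 6392/3039 = -558026944/3039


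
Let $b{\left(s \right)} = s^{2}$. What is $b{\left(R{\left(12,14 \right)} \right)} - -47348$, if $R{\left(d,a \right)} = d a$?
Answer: $75572$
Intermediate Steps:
$R{\left(d,a \right)} = a d$
$b{\left(R{\left(12,14 \right)} \right)} - -47348 = \left(14 \cdot 12\right)^{2} - -47348 = 168^{2} + 47348 = 28224 + 47348 = 75572$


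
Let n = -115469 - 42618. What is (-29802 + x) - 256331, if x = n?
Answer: -444220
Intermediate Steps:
n = -158087
x = -158087
(-29802 + x) - 256331 = (-29802 - 158087) - 256331 = -187889 - 256331 = -444220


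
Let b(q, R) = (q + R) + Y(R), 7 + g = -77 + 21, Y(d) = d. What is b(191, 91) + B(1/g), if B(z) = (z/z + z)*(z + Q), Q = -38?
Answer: 1331947/3969 ≈ 335.59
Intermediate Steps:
g = -63 (g = -7 + (-77 + 21) = -7 - 56 = -63)
B(z) = (1 + z)*(-38 + z) (B(z) = (z/z + z)*(z - 38) = (1 + z)*(-38 + z))
b(q, R) = q + 2*R (b(q, R) = (q + R) + R = (R + q) + R = q + 2*R)
b(191, 91) + B(1/g) = (191 + 2*91) + (-38 + (1/(-63))² - 37/(-63)) = (191 + 182) + (-38 + (-1/63)² - 37*(-1/63)) = 373 + (-38 + 1/3969 + 37/63) = 373 - 148490/3969 = 1331947/3969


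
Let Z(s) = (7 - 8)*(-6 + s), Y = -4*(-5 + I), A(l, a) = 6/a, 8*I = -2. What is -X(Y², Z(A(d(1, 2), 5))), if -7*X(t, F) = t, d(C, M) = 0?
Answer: 63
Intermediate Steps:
I = -¼ (I = (⅛)*(-2) = -¼ ≈ -0.25000)
Y = 21 (Y = -4*(-5 - ¼) = -4*(-21/4) = 21)
Z(s) = 6 - s (Z(s) = -(-6 + s) = 6 - s)
X(t, F) = -t/7
-X(Y², Z(A(d(1, 2), 5))) = -(-1)*21²/7 = -(-1)*441/7 = -1*(-63) = 63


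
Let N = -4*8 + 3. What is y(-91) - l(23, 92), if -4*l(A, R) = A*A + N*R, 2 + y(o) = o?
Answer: -2511/4 ≈ -627.75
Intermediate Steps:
y(o) = -2 + o
N = -29 (N = -32 + 3 = -29)
l(A, R) = -A²/4 + 29*R/4 (l(A, R) = -(A*A - 29*R)/4 = -(A² - 29*R)/4 = -A²/4 + 29*R/4)
y(-91) - l(23, 92) = (-2 - 91) - (-¼*23² + (29/4)*92) = -93 - (-¼*529 + 667) = -93 - (-529/4 + 667) = -93 - 1*2139/4 = -93 - 2139/4 = -2511/4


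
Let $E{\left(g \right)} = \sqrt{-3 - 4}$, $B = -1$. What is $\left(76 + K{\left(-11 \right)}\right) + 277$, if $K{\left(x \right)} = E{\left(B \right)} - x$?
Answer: $364 + i \sqrt{7} \approx 364.0 + 2.6458 i$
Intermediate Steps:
$E{\left(g \right)} = i \sqrt{7}$ ($E{\left(g \right)} = \sqrt{-7} = i \sqrt{7}$)
$K{\left(x \right)} = - x + i \sqrt{7}$ ($K{\left(x \right)} = i \sqrt{7} - x = - x + i \sqrt{7}$)
$\left(76 + K{\left(-11 \right)}\right) + 277 = \left(76 + \left(\left(-1\right) \left(-11\right) + i \sqrt{7}\right)\right) + 277 = \left(76 + \left(11 + i \sqrt{7}\right)\right) + 277 = \left(87 + i \sqrt{7}\right) + 277 = 364 + i \sqrt{7}$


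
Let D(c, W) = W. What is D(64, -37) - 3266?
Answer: -3303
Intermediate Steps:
D(64, -37) - 3266 = -37 - 3266 = -3303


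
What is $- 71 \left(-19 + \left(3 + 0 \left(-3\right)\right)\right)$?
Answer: $1136$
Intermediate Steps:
$- 71 \left(-19 + \left(3 + 0 \left(-3\right)\right)\right) = - 71 \left(-19 + \left(3 + 0\right)\right) = - 71 \left(-19 + 3\right) = \left(-71\right) \left(-16\right) = 1136$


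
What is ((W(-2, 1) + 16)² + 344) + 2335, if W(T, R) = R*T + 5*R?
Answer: 3040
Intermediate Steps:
W(T, R) = 5*R + R*T
((W(-2, 1) + 16)² + 344) + 2335 = ((1*(5 - 2) + 16)² + 344) + 2335 = ((1*3 + 16)² + 344) + 2335 = ((3 + 16)² + 344) + 2335 = (19² + 344) + 2335 = (361 + 344) + 2335 = 705 + 2335 = 3040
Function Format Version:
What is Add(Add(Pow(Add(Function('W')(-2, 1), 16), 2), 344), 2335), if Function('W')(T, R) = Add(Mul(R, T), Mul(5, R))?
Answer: 3040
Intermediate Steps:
Function('W')(T, R) = Add(Mul(5, R), Mul(R, T))
Add(Add(Pow(Add(Function('W')(-2, 1), 16), 2), 344), 2335) = Add(Add(Pow(Add(Mul(1, Add(5, -2)), 16), 2), 344), 2335) = Add(Add(Pow(Add(Mul(1, 3), 16), 2), 344), 2335) = Add(Add(Pow(Add(3, 16), 2), 344), 2335) = Add(Add(Pow(19, 2), 344), 2335) = Add(Add(361, 344), 2335) = Add(705, 2335) = 3040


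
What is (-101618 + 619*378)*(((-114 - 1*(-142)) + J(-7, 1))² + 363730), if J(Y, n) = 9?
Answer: 48325964036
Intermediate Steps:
(-101618 + 619*378)*(((-114 - 1*(-142)) + J(-7, 1))² + 363730) = (-101618 + 619*378)*(((-114 - 1*(-142)) + 9)² + 363730) = (-101618 + 233982)*(((-114 + 142) + 9)² + 363730) = 132364*((28 + 9)² + 363730) = 132364*(37² + 363730) = 132364*(1369 + 363730) = 132364*365099 = 48325964036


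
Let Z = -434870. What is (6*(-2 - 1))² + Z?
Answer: -434546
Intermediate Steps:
(6*(-2 - 1))² + Z = (6*(-2 - 1))² - 434870 = (6*(-3))² - 434870 = (-18)² - 434870 = 324 - 434870 = -434546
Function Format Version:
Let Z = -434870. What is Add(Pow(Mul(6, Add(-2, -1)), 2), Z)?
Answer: -434546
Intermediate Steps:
Add(Pow(Mul(6, Add(-2, -1)), 2), Z) = Add(Pow(Mul(6, Add(-2, -1)), 2), -434870) = Add(Pow(Mul(6, -3), 2), -434870) = Add(Pow(-18, 2), -434870) = Add(324, -434870) = -434546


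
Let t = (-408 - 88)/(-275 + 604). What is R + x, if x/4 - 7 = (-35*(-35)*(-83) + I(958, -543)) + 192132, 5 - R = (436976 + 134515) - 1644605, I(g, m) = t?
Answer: 472104791/329 ≈ 1.4350e+6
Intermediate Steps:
t = -496/329 ≈ -1.5076
I(g, m) = -496/329
R = 1073119 (R = 5 - ((436976 + 134515) - 1644605) = 5 - (571491 - 1644605) = 5 - 1*(-1073114) = 5 + 1073114 = 1073119)
x = 119048640/329 (x = 28 + 4*((-35*(-35)*(-83) - 496/329) + 192132) = 28 + 4*((1225*(-83) - 496/329) + 192132) = 28 + 4*((-101675 - 496/329) + 192132) = 28 + 4*(-33451571/329 + 192132) = 28 + 4*(29759857/329) = 28 + 119039428/329 = 119048640/329 ≈ 3.6185e+5)
R + x = 1073119 + 119048640/329 = 472104791/329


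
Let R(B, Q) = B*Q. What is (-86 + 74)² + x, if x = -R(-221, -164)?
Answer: -36100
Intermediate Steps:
x = -36244 (x = -(-221)*(-164) = -1*36244 = -36244)
(-86 + 74)² + x = (-86 + 74)² - 36244 = (-12)² - 36244 = 144 - 36244 = -36100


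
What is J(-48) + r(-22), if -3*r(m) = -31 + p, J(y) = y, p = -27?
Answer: -86/3 ≈ -28.667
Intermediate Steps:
r(m) = 58/3 (r(m) = -(-31 - 27)/3 = -⅓*(-58) = 58/3)
J(-48) + r(-22) = -48 + 58/3 = -86/3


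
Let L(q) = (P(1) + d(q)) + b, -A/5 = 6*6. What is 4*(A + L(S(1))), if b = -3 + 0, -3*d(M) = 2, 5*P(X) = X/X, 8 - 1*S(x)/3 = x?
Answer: -11008/15 ≈ -733.87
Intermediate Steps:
S(x) = 24 - 3*x
P(X) = ⅕ (P(X) = (X/X)/5 = (⅕)*1 = ⅕)
d(M) = -⅔ (d(M) = -⅓*2 = -⅔)
b = -3
A = -180 (A = -30*6 = -5*36 = -180)
L(q) = -52/15 (L(q) = (⅕ - ⅔) - 3 = -7/15 - 3 = -52/15)
4*(A + L(S(1))) = 4*(-180 - 52/15) = 4*(-2752/15) = -11008/15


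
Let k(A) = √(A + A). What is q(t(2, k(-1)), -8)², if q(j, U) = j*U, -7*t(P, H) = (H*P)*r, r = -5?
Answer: -12800/49 ≈ -261.22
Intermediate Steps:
k(A) = √2*√A (k(A) = √(2*A) = √2*√A)
t(P, H) = 5*H*P/7 (t(P, H) = -H*P*(-5)/7 = -(-5)*H*P/7 = 5*H*P/7)
q(j, U) = U*j
q(t(2, k(-1)), -8)² = (-40*√2*√(-1)*2/7)² = (-40*√2*I*2/7)² = (-40*I*√2*2/7)² = (-80*I*√2/7)² = -12800/49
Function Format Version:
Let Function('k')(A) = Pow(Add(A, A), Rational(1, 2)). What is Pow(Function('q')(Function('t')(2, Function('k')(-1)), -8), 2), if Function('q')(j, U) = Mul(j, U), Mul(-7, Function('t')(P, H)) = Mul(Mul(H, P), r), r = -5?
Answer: Rational(-12800, 49) ≈ -261.22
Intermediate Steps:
Function('k')(A) = Mul(Pow(2, Rational(1, 2)), Pow(A, Rational(1, 2))) (Function('k')(A) = Pow(Mul(2, A), Rational(1, 2)) = Mul(Pow(2, Rational(1, 2)), Pow(A, Rational(1, 2))))
Function('t')(P, H) = Mul(Rational(5, 7), H, P) (Function('t')(P, H) = Mul(Rational(-1, 7), Mul(Mul(H, P), -5)) = Mul(Rational(-1, 7), Mul(-5, H, P)) = Mul(Rational(5, 7), H, P))
Function('q')(j, U) = Mul(U, j)
Pow(Function('q')(Function('t')(2, Function('k')(-1)), -8), 2) = Pow(Mul(-8, Mul(Rational(5, 7), Mul(Pow(2, Rational(1, 2)), Pow(-1, Rational(1, 2))), 2)), 2) = Pow(Mul(-8, Mul(Rational(5, 7), Mul(Pow(2, Rational(1, 2)), I), 2)), 2) = Pow(Mul(-8, Mul(Rational(5, 7), Mul(I, Pow(2, Rational(1, 2))), 2)), 2) = Pow(Mul(-8, Mul(Rational(10, 7), I, Pow(2, Rational(1, 2)))), 2) = Pow(Mul(Rational(-80, 7), I, Pow(2, Rational(1, 2))), 2) = Rational(-12800, 49)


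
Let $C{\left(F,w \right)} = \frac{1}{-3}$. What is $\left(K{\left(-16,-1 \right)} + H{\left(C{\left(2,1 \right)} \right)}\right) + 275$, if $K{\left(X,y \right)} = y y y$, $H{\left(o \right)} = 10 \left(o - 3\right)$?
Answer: $\frac{722}{3} \approx 240.67$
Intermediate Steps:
$C{\left(F,w \right)} = - \frac{1}{3}$
$H{\left(o \right)} = -30 + 10 o$ ($H{\left(o \right)} = 10 \left(-3 + o\right) = -30 + 10 o$)
$K{\left(X,y \right)} = y^{3}$ ($K{\left(X,y \right)} = y^{2} y = y^{3}$)
$\left(K{\left(-16,-1 \right)} + H{\left(C{\left(2,1 \right)} \right)}\right) + 275 = \left(\left(-1\right)^{3} + \left(-30 + 10 \left(- \frac{1}{3}\right)\right)\right) + 275 = \left(-1 - \frac{100}{3}\right) + 275 = - \frac{103}{3} + 275 = \frac{722}{3}$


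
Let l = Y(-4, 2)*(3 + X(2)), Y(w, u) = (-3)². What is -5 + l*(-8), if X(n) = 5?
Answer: -581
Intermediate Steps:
Y(w, u) = 9
l = 72 (l = 9*(3 + 5) = 9*8 = 72)
-5 + l*(-8) = -5 + 72*(-8) = -5 - 576 = -581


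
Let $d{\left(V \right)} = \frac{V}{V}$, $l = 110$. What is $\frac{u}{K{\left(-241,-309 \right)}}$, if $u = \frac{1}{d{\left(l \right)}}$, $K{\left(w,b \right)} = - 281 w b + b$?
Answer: $- \frac{1}{20926098} \approx -4.7787 \cdot 10^{-8}$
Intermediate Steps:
$K{\left(w,b \right)} = b - 281 b w$ ($K{\left(w,b \right)} = - 281 b w + b = b - 281 b w$)
$d{\left(V \right)} = 1$
$u = 1$ ($u = 1^{-1} = 1$)
$\frac{u}{K{\left(-241,-309 \right)}} = 1 \frac{1}{\left(-309\right) \left(1 - -67721\right)} = 1 \frac{1}{\left(-309\right) \left(1 + 67721\right)} = 1 \frac{1}{\left(-309\right) 67722} = 1 \frac{1}{-20926098} = 1 \left(- \frac{1}{20926098}\right) = - \frac{1}{20926098}$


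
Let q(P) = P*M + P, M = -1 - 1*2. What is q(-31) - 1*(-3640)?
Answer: 3702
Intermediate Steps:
M = -3 (M = -1 - 2 = -3)
q(P) = -2*P (q(P) = P*(-3) + P = -3*P + P = -2*P)
q(-31) - 1*(-3640) = -2*(-31) - 1*(-3640) = 62 + 3640 = 3702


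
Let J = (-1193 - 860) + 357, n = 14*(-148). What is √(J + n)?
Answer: 2*I*√942 ≈ 61.384*I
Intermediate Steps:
n = -2072
J = -1696 (J = -2053 + 357 = -1696)
√(J + n) = √(-1696 - 2072) = √(-3768) = 2*I*√942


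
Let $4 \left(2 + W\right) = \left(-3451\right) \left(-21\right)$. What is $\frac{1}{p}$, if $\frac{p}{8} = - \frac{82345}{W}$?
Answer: $- \frac{72463}{2635040} \approx -0.0275$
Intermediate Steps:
$W = \frac{72463}{4}$ ($W = -2 + \frac{\left(-3451\right) \left(-21\right)}{4} = -2 + \frac{1}{4} \cdot 72471 = -2 + \frac{72471}{4} = \frac{72463}{4} \approx 18116.0$)
$p = - \frac{2635040}{72463}$ ($p = 8 \left(- \frac{82345}{\frac{72463}{4}}\right) = 8 \left(\left(-82345\right) \frac{4}{72463}\right) = 8 \left(- \frac{329380}{72463}\right) = - \frac{2635040}{72463} \approx -36.364$)
$\frac{1}{p} = \frac{1}{- \frac{2635040}{72463}} = - \frac{72463}{2635040}$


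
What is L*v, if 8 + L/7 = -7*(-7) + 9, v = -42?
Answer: -14700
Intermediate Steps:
L = 350 (L = -56 + 7*(-7*(-7) + 9) = -56 + 7*(49 + 9) = -56 + 7*58 = -56 + 406 = 350)
L*v = 350*(-42) = -14700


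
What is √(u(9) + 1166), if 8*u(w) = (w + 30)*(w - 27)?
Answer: √4313/2 ≈ 32.837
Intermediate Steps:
u(w) = (-27 + w)*(30 + w)/8 (u(w) = ((w + 30)*(w - 27))/8 = ((30 + w)*(-27 + w))/8 = ((-27 + w)*(30 + w))/8 = (-27 + w)*(30 + w)/8)
√(u(9) + 1166) = √((-405/4 + (⅛)*9² + (3/8)*9) + 1166) = √((-405/4 + (⅛)*81 + 27/8) + 1166) = √((-405/4 + 81/8 + 27/8) + 1166) = √(-351/4 + 1166) = √(4313/4) = √4313/2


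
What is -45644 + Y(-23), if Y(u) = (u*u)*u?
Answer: -57811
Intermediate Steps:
Y(u) = u³ (Y(u) = u²*u = u³)
-45644 + Y(-23) = -45644 + (-23)³ = -45644 - 12167 = -57811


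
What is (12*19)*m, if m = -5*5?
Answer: -5700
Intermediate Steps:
m = -25
(12*19)*m = (12*19)*(-25) = 228*(-25) = -5700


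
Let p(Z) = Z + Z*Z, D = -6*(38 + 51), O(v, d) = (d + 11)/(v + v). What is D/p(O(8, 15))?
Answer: -11392/91 ≈ -125.19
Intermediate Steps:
O(v, d) = (11 + d)/(2*v) (O(v, d) = (11 + d)/((2*v)) = (11 + d)*(1/(2*v)) = (11 + d)/(2*v))
D = -534 (D = -6*89 = -534)
p(Z) = Z + Z²
D/p(O(8, 15)) = -534*16/((1 + (½)*(11 + 15)/8)*(11 + 15)) = -534*8/(13*(1 + (½)*(⅛)*26)) = -534*8/(13*(1 + 13/8)) = -534/((13/8)*(21/8)) = -534/273/64 = -534*64/273 = -11392/91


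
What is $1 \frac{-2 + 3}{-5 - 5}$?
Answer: $- \frac{1}{10} \approx -0.1$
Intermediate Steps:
$1 \frac{-2 + 3}{-5 - 5} = 1 \cdot 1 \frac{1}{-10} = 1 \cdot 1 \left(- \frac{1}{10}\right) = 1 \left(- \frac{1}{10}\right) = - \frac{1}{10}$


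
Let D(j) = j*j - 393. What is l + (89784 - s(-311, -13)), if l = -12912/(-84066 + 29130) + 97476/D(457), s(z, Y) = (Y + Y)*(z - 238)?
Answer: 9007592130433/119288946 ≈ 75511.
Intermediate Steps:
D(j) = -393 + j² (D(j) = j² - 393 = -393 + j²)
s(z, Y) = 2*Y*(-238 + z) (s(z, Y) = (2*Y)*(-238 + z) = 2*Y*(-238 + z))
l = 83817973/119288946 (l = -12912/(-84066 + 29130) + 97476/(-393 + 457²) = -12912/(-54936) + 97476/(-393 + 208849) = -12912*(-1/54936) + 97476/208456 = 538/2289 + 97476*(1/208456) = 538/2289 + 24369/52114 = 83817973/119288946 ≈ 0.70265)
l + (89784 - s(-311, -13)) = 83817973/119288946 + (89784 - 2*(-13)*(-238 - 311)) = 83817973/119288946 + (89784 - 2*(-13)*(-549)) = 83817973/119288946 + (89784 - 1*14274) = 83817973/119288946 + (89784 - 14274) = 83817973/119288946 + 75510 = 9007592130433/119288946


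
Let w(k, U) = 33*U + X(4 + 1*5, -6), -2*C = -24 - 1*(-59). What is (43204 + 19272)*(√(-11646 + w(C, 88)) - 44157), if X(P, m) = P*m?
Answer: -2758752732 + 124952*I*√2199 ≈ -2.7588e+9 + 5.8594e+6*I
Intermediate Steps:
C = -35/2 (C = -(-24 - 1*(-59))/2 = -(-24 + 59)/2 = -½*35 = -35/2 ≈ -17.500)
w(k, U) = -54 + 33*U (w(k, U) = 33*U + (4 + 1*5)*(-6) = 33*U + (4 + 5)*(-6) = 33*U + 9*(-6) = 33*U - 54 = -54 + 33*U)
(43204 + 19272)*(√(-11646 + w(C, 88)) - 44157) = (43204 + 19272)*(√(-11646 + (-54 + 33*88)) - 44157) = 62476*(√(-11646 + (-54 + 2904)) - 44157) = 62476*(√(-11646 + 2850) - 44157) = 62476*(√(-8796) - 44157) = 62476*(2*I*√2199 - 44157) = 62476*(-44157 + 2*I*√2199) = -2758752732 + 124952*I*√2199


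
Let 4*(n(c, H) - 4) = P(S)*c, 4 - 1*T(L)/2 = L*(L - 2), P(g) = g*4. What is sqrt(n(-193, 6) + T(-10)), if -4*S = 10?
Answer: sqrt(1018)/2 ≈ 15.953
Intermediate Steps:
S = -5/2 (S = -1/4*10 = -5/2 ≈ -2.5000)
P(g) = 4*g
T(L) = 8 - 2*L*(-2 + L) (T(L) = 8 - 2*L*(L - 2) = 8 - 2*L*(-2 + L))
n(c, H) = 4 - 5*c/2 (n(c, H) = 4 + ((4*(-5/2))*c)/4 = 4 + (-10*c)/4 = 4 - 5*c/2)
sqrt(n(-193, 6) + T(-10)) = sqrt((4 - 5/2*(-193)) + (8 - 2*(-10)**2 + 4*(-10))) = sqrt((4 + 965/2) + (8 - 2*100 - 40)) = sqrt(973/2 + (8 - 200 - 40)) = sqrt(973/2 - 232) = sqrt(509/2) = sqrt(1018)/2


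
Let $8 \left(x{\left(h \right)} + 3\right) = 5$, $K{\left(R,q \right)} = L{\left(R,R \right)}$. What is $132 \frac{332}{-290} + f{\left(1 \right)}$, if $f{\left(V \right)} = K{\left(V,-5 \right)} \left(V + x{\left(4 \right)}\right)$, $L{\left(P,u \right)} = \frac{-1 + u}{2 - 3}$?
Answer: $- \frac{21912}{145} \approx -151.12$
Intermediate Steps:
$L{\left(P,u \right)} = 1 - u$ ($L{\left(P,u \right)} = \frac{-1 + u}{-1} = \left(-1 + u\right) \left(-1\right) = 1 - u$)
$K{\left(R,q \right)} = 1 - R$
$x{\left(h \right)} = - \frac{19}{8}$ ($x{\left(h \right)} = -3 + \frac{1}{8} \cdot 5 = -3 + \frac{5}{8} = - \frac{19}{8}$)
$f{\left(V \right)} = \left(1 - V\right) \left(- \frac{19}{8} + V\right)$ ($f{\left(V \right)} = \left(1 - V\right) \left(V - \frac{19}{8}\right) = \left(1 - V\right) \left(- \frac{19}{8} + V\right)$)
$132 \frac{332}{-290} + f{\left(1 \right)} = 132 \frac{332}{-290} - \frac{\left(-1 + 1\right) \left(-19 + 8 \cdot 1\right)}{8} = 132 \cdot 332 \left(- \frac{1}{290}\right) - 0 \left(-19 + 8\right) = 132 \left(- \frac{166}{145}\right) - 0 \left(-11\right) = - \frac{21912}{145} + 0 = - \frac{21912}{145}$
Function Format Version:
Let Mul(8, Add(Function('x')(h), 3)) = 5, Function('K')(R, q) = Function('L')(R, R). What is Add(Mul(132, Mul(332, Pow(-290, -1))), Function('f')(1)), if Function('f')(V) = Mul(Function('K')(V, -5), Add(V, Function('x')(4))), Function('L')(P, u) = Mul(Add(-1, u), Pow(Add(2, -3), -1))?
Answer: Rational(-21912, 145) ≈ -151.12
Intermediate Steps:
Function('L')(P, u) = Add(1, Mul(-1, u)) (Function('L')(P, u) = Mul(Add(-1, u), Pow(-1, -1)) = Mul(Add(-1, u), -1) = Add(1, Mul(-1, u)))
Function('K')(R, q) = Add(1, Mul(-1, R))
Function('x')(h) = Rational(-19, 8) (Function('x')(h) = Add(-3, Mul(Rational(1, 8), 5)) = Add(-3, Rational(5, 8)) = Rational(-19, 8))
Function('f')(V) = Mul(Add(1, Mul(-1, V)), Add(Rational(-19, 8), V)) (Function('f')(V) = Mul(Add(1, Mul(-1, V)), Add(V, Rational(-19, 8))) = Mul(Add(1, Mul(-1, V)), Add(Rational(-19, 8), V)))
Add(Mul(132, Mul(332, Pow(-290, -1))), Function('f')(1)) = Add(Mul(132, Mul(332, Pow(-290, -1))), Mul(Rational(-1, 8), Add(-1, 1), Add(-19, Mul(8, 1)))) = Add(Mul(132, Mul(332, Rational(-1, 290))), Mul(Rational(-1, 8), 0, Add(-19, 8))) = Add(Mul(132, Rational(-166, 145)), Mul(Rational(-1, 8), 0, -11)) = Add(Rational(-21912, 145), 0) = Rational(-21912, 145)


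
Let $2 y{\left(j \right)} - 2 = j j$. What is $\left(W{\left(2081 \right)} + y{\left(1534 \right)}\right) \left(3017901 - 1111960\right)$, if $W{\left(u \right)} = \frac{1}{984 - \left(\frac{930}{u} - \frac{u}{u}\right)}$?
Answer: $\frac{4594537172207777566}{2048855} \approx 2.2425 \cdot 10^{12}$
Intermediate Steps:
$y{\left(j \right)} = 1 + \frac{j^{2}}{2}$ ($y{\left(j \right)} = 1 + \frac{j j}{2} = 1 + \frac{j^{2}}{2}$)
$W{\left(u \right)} = \frac{1}{985 - \frac{930}{u}}$ ($W{\left(u \right)} = \frac{1}{984 + \left(1 - \frac{930}{u}\right)} = \frac{1}{985 - \frac{930}{u}}$)
$\left(W{\left(2081 \right)} + y{\left(1534 \right)}\right) \left(3017901 - 1111960\right) = \left(\frac{1}{5} \cdot 2081 \frac{1}{-186 + 197 \cdot 2081} + \left(1 + \frac{1534^{2}}{2}\right)\right) \left(3017901 - 1111960\right) = \left(\frac{1}{5} \cdot 2081 \frac{1}{-186 + 409957} + \left(1 + \frac{1}{2} \cdot 2353156\right)\right) 1905941 = \left(\frac{1}{5} \cdot 2081 \cdot \frac{1}{409771} + \left(1 + 1176578\right)\right) 1905941 = \left(\frac{1}{5} \cdot 2081 \cdot \frac{1}{409771} + 1176579\right) 1905941 = \left(\frac{2081}{2048855} + 1176579\right) 1905941 = \frac{2410639769126}{2048855} \cdot 1905941 = \frac{4594537172207777566}{2048855}$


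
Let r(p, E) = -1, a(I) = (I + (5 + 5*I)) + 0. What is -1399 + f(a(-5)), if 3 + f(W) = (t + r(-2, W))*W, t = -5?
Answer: -1252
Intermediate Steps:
a(I) = 5 + 6*I (a(I) = (5 + 6*I) + 0 = 5 + 6*I)
f(W) = -3 - 6*W (f(W) = -3 + (-5 - 1)*W = -3 - 6*W)
-1399 + f(a(-5)) = -1399 + (-3 - 6*(5 + 6*(-5))) = -1399 + (-3 - 6*(5 - 30)) = -1399 + (-3 - 6*(-25)) = -1399 + (-3 + 150) = -1399 + 147 = -1252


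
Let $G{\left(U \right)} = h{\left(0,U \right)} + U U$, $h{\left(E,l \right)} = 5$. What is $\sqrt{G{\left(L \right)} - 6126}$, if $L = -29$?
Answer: $4 i \sqrt{330} \approx 72.664 i$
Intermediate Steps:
$G{\left(U \right)} = 5 + U^{2}$ ($G{\left(U \right)} = 5 + U U = 5 + U^{2}$)
$\sqrt{G{\left(L \right)} - 6126} = \sqrt{\left(5 + \left(-29\right)^{2}\right) - 6126} = \sqrt{\left(5 + 841\right) - 6126} = \sqrt{846 - 6126} = \sqrt{-5280} = 4 i \sqrt{330}$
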